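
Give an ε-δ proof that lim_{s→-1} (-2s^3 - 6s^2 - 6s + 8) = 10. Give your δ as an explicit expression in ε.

Fix ε > 0. We want δ > 0 such that 0 < |s + 1| < δ implies |(-2s^3 - 6s^2 - 6s + 8) − 10| < ε.
(-2s^3 - 6s^2 - 6s + 8) − 10 = -2s^3 - 6s^2 - 6s - 2 = (s + 1)(-2s^2 - 4s - 2).
So |(-2s^3 - 6s^2 - 6s + 8) − 10| = |s + 1|·|-2s^2 - 4s - 2|.
Require δ ≤ 1. Then |s + 1| < 1 gives |s| < 2, and by the triangle inequality |-2s^2 - 4s - 2| ≤ 2·2^2 + 4·2 + 2 = 18.
Hence |(-2s^3 - 6s^2 - 6s + 8) − 10| ≤ 18|s + 1| < ε provided |s + 1| < ε/18.
Take δ = min(1, ε/18). Then 0 < |s + 1| < δ gives both |s + 1| < 1 and |s + 1| < ε/18, so |(-2s^3 - 6s^2 - 6s + 8) − 10| < ε.

δ = min(1, ε/18)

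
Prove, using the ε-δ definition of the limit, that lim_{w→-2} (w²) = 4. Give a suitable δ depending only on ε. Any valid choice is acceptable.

Fix ε > 0. We seek δ > 0 with 0 < |w + 2| < δ ⇒ |w² − 4| < ε.
Factor: w² − 4 = (w + 2)(w - 2), so |w² − 4| = |w + 2|·|w - 2|.
Restrict δ ≤ 2. Then |w + 2| < 2 gives |w| < 4, so by the triangle inequality |w - 2| ≤ 4 + 2 = 6.
Hence |w² − 4| ≤ 6|w + 2|, which is < ε once |w + 2| < ε/6.
Take δ = min(2, ε/6). If 0 < |w + 2| < δ then both bounds hold and |w² − 4| ≤ 6|w + 2| < 6·(ε/6) = ε.

δ = min(2, ε/6)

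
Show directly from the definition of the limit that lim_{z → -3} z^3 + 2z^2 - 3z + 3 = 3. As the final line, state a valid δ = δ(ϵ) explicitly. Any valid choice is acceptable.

δ = min(1, ϵ/20)

Let ϵ > 0. We want δ > 0 such that 0 < |z + 3| < δ implies |(z^3 + 2z^2 - 3z + 3) − 3| < ϵ.
(z^3 + 2z^2 - 3z + 3) − 3 = z^3 + 2z^2 - 3z = (z + 3)(z^2 - z).
So |(z^3 + 2z^2 - 3z + 3) − 3| = |z + 3|·|z^2 - z|.
Require δ ≤ 1. Then |z + 3| < 1 gives |z| < 4, and by the triangle inequality |z^2 - z| ≤ 4^2 + 4 = 20.
Hence |(z^3 + 2z^2 - 3z + 3) − 3| ≤ 20|z + 3| < ϵ provided |z + 3| < ϵ/20.
Choosing δ = min(1, ϵ/20) ensures both conditions, hence |(z^3 + 2z^2 - 3z + 3) − 3| < ϵ.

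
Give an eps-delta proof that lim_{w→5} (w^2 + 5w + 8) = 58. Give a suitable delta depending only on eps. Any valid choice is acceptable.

delta = min(1, eps/16)

Let eps > 0. We want delta > 0 such that 0 < |w − 5| < delta implies |(w^2 + 5w + 8) − 58| < eps.
(w^2 + 5w + 8) − 58 = w^2 + 5w - 50 = (w − 5)(w + 10).
So |(w^2 + 5w + 8) − 58| = |w − 5|·|w + 10|.
Require delta ≤ 1. Then |w − 5| < 1 gives |w| < 6, and by the triangle inequality |w + 10| ≤ 6 + 10 = 16.
Hence |(w^2 + 5w + 8) − 58| ≤ 16|w − 5| < eps provided |w − 5| < eps/16.
Take delta = min(1, eps/16). Then 0 < |w − 5| < delta gives both |w − 5| < 1 and |w − 5| < eps/16, so |(w^2 + 5w + 8) − 58| < eps.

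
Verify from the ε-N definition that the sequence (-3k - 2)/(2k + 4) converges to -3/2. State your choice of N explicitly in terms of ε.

N = 2/ε

Let ε > 0 be given. For k ≥ 1, |(-3k - 2)/(2k + 4) + 3/2| = |8|/(2(2k + 4)) = 8/(2(2k + 4)).
Since 2k + 4 ≥ 2k for k ≥ 1, this is ≤ 8/(2·2k) = 2/k.
So |(-3k - 2)/(2k + 4) + 3/2| < ε whenever k > 2/ε.
Take N = 2/ε. If k > N then |(-3k - 2)/(2k + 4) + 3/2| ≤ 2/k < ε.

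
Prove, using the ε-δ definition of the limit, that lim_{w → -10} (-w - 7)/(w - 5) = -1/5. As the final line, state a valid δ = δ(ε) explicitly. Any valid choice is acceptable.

δ = min(15/2, (75/8)ε)

Let ε > 0 be given. We want δ > 0 with 0 < |w + 10| < δ ⇒ |(-w - 7)/(w - 5) + 1/5| < ε.
Combining over a common denominator, (-w - 7)/(w - 5) + 1/5 = [(-w - 7)·(-15) − 3·(w - 5)] / [(-15)·(w - 5)] = 12(w + 10) / ((-15)(w - 5)).
So |(-w - 7)/(w - 5) + 1/5| = 12|w + 10| / (15·|w − 5|).
Require δ ≤ 15/2, so |w − 5| ≥ |-15| − |w + 10| > 15 − 15/2 = 15/2.
Hence |(-w - 7)/(w - 5) + 1/5| < 12|w + 10|/(15·(15/2)) = (8/75)|w + 10|, which is < ε once |w + 10| < (75/8)ε.
Take δ = min(15/2, (75/8)ε). Then 0 < |w + 10| < δ forces both bounds, so |(-w - 7)/(w - 5) + 1/5| < ε.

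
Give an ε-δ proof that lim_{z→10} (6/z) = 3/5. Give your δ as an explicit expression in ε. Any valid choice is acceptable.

Fix ε > 0. We seek δ > 0 such that 0 < |z − 10| < δ implies |6/z − (3/5)| < ε.
|6/z − (3/5)| = 6·|10 − z|/(10·|z|) = 6|z − 10|/(10|z|).
Require δ ≤ 5 so that |z| > 10 − 5 = 5, hence 10|z| > 50.
Then |6/z − (3/5)| < 6|z − 10|/50, which is < ε when |z − 10| < (25/3)ε.
Take δ = min(5, (25/3)ε). Then 0 < |z − 10| < δ gives both |z − 10| < 5 and |z − 10| < (25/3)ε, so |6/z − (3/5)| < ε.

δ = min(5, (25/3)ε)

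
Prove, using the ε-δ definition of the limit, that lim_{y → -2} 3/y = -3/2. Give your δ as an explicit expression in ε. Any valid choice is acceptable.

δ = min(1, (2/3)ε)

Fix ε > 0. We seek δ > 0 such that 0 < |y + 2| < δ implies |3/y + 3/2| < ε.
|3/y + 3/2| = 3·|-2 − y|/(2·|y|) = 3|y + 2|/(2|y|).
Require δ ≤ 1 so that |y| > 2 − 1 = 1, hence 2|y| > 2.
Then |3/y + 3/2| < 3|y + 2|/2, which is < ε when |y + 2| < (2/3)ε.
Take δ = min(1, (2/3)ε). Then 0 < |y + 2| < δ gives both |y + 2| < 1 and |y + 2| < (2/3)ε, so |3/y + 3/2| < ε.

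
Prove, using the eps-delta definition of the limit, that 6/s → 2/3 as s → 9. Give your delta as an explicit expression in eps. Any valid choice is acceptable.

Suppose eps > 0. We seek delta > 0 such that 0 < |s − 9| < delta implies |6/s − (2/3)| < eps.
|6/s − (2/3)| = 6·|9 − s|/(9·|s|) = 6|s − 9|/(9|s|).
Restrict delta ≤ 9/2. Then |s − 9| < 9/2 gives |s| > 9/2, so 9|s| > 81/2.
Then |6/s − (2/3)| < 6|s − 9|/(81/2), which is < eps when |s − 9| < (27/4)eps.
Take delta = min(9/2, (27/4)eps). Then 0 < |s − 9| < delta gives both |s − 9| < 9/2 and |s − 9| < (27/4)eps, so |6/s − (2/3)| < eps.

delta = min(9/2, (27/4)eps)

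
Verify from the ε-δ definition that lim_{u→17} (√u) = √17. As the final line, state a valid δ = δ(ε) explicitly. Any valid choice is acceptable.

Fix ε > 0. We want δ > 0 such that 0 < |u − 17| < δ implies |√u − √17| < ε.
Rationalise: √u − √17 = (u − 17)/(√u + √17), so |√u − √17| = |u − 17|/(√u + √17).
Restrict δ ≤ 17 so that |u − 17| < 17 forces u > 0, and then √u + √17 > √17.
Hence |√u − √17| < |u − 17|/√17, which is < ε once |u − 17| < √17·ε.
Take δ = min(17, √17·ε). If 0 < |u − 17| < δ then u > 0 and |√u − √17| < |u − 17|/√17 < ε.

δ = min(17, √17·ε)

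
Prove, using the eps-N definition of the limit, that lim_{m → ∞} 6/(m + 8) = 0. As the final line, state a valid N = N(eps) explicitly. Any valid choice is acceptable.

N = 6/eps

Let eps > 0. For m ≥ 1, |6/(m + 8) − 0| = 6/(m + 8) ≤ 6/m.
We need 6/m < eps, i.e. m > 6/eps.
Take N = 6/eps. If m > N then |6/(m + 8)| ≤ 6/m < eps.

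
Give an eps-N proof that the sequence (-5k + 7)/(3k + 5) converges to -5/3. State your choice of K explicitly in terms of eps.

Let eps > 0 be given. For k ≥ 1, |(-5k + 7)/(3k + 5) + 5/3| = |46|/(3(3k + 5)) = 46/(3(3k + 5)).
Since 3k + 5 ≥ 3k for k ≥ 1, this is ≤ 46/(3·3k) = (46/9)/k.
So |(-5k + 7)/(3k + 5) + 5/3| < eps whenever k > (46/9)/eps.
Take K = (46/9)/eps. If k > K then |(-5k + 7)/(3k + 5) + 5/3| ≤ (46/9)/k < eps.

K = (46/9)/eps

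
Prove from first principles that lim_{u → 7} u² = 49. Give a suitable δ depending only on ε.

δ = min(1, ε/15)

Let ε > 0. We seek δ > 0 with 0 < |u − 7| < δ ⇒ |u² − 49| < ε.
Factor: u² − 49 = (u − 7)(u + 7), so |u² − 49| = |u − 7|·|u + 7|.
Restrict δ ≤ 1. Then |u − 7| < 1 gives |u| < 8, so by the triangle inequality |u + 7| ≤ 8 + 7 = 15.
Hence |u² − 49| ≤ 15|u − 7|, which is < ε once |u − 7| < ε/15.
Take δ = min(1, ε/15). If 0 < |u − 7| < δ then both bounds hold and |u² − 49| ≤ 15|u − 7| < 15·(ε/15) = ε.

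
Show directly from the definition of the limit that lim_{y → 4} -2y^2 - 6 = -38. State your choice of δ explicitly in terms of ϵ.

Let ϵ > 0 be given. We want δ > 0 such that 0 < |y − 4| < δ implies |(-2y^2 - 6) + 38| < ϵ.
(-2y^2 - 6) + 38 = -2y^2 + 32 = (y − 4)(-2y - 8).
So |(-2y^2 - 6) + 38| = |y − 4|·|-2y - 8|.
Require δ ≤ 1. Then |y − 4| < 1 gives |y| < 5, and by the triangle inequality |-2y - 8| ≤ 2·5 + 8 = 18.
Hence |(-2y^2 - 6) + 38| ≤ 18|y − 4| < ϵ provided |y − 4| < ϵ/18.
Take δ = min(1, ϵ/18). Then 0 < |y − 4| < δ gives both |y − 4| < 1 and |y − 4| < ϵ/18, so |(-2y^2 - 6) + 38| < ϵ.

δ = min(1, ϵ/18)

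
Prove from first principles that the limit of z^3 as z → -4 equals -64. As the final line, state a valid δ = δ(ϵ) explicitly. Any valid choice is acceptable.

Fix ϵ > 0. We seek δ > 0 with 0 < |z + 4| < δ ⇒ |z^3 + 64| < ϵ.
Factor: z^3 + 64 = (z + 4)(z^2 - 4z + 16), so |z^3 + 64| = |z + 4|·|z^2 - 4z + 16|.
Impose δ ≤ 2 so that |z| < 6; then |z^2 - 4z + 16| ≤ 76.
Hence |z^3 + 64| ≤ 76|z + 4|, which is < ϵ once |z + 4| < ϵ/76.
Take δ = min(2, ϵ/76). If 0 < |z + 4| < δ then both bounds hold and |z^3 + 64| ≤ 76|z + 4| < 76·(ϵ/76) = ϵ.

δ = min(2, ϵ/76)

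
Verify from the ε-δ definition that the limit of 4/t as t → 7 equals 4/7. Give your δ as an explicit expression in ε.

Fix ε > 0. We seek δ > 0 such that 0 < |t − 7| < δ implies |4/t − (4/7)| < ε.
|4/t − (4/7)| = 4·|7 − t|/(7·|t|) = 4|t − 7|/(7|t|).
Restrict δ ≤ 7/2. Then |t − 7| < 7/2 gives |t| > 7/2, so 7|t| > 49/2.
Then |4/t − (4/7)| < 4|t − 7|/(49/2), which is < ε when |t − 7| < (49/8)ε.
Take δ = min(7/2, (49/8)ε). Then 0 < |t − 7| < δ gives both |t − 7| < 7/2 and |t − 7| < (49/8)ε, so |4/t − (4/7)| < ε.

δ = min(7/2, (49/8)ε)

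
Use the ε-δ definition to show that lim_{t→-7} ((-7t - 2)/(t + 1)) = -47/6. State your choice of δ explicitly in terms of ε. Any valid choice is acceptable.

δ = min(3, (18/5)ε)

Suppose ε > 0. We want δ > 0 with 0 < |t + 7| < δ ⇒ |(-7t - 2)/(t + 1) + 47/6| < ε.
Combining over a common denominator, (-7t - 2)/(t + 1) + 47/6 = [(-7t - 2)·(-6) − 47·(t + 1)] / [(-6)·(t + 1)] = -5(t + 7) / ((-6)(t + 1)).
So |(-7t - 2)/(t + 1) + 47/6| = 5|t + 7| / (6·|t + 1|).
Require δ ≤ 3, so |t + 1| ≥ |-6| − |t + 7| > 6 − 3 = 3.
Hence |(-7t - 2)/(t + 1) + 47/6| < 5|t + 7|/(6·3) = (5/18)|t + 7|, which is < ε once |t + 7| < (18/5)ε.
Take δ = min(3, (18/5)ε). Then 0 < |t + 7| < δ forces both bounds, so |(-7t - 2)/(t + 1) + 47/6| < ε.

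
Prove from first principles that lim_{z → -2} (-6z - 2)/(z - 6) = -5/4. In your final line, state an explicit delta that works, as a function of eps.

Fix eps > 0. We want delta > 0 with 0 < |z + 2| < delta ⇒ |(-6z - 2)/(z - 6) + 5/4| < eps.
Combining over a common denominator, (-6z - 2)/(z - 6) + 5/4 = [(-6z - 2)·(-8) − 10·(z - 6)] / [(-8)·(z - 6)] = 38(z + 2) / ((-8)(z - 6)).
So |(-6z - 2)/(z - 6) + 5/4| = 38|z + 2| / (8·|z − 6|).
Restrict delta ≤ 4. Then |z + 2| < 4 gives |z − 6| = |(z + 2) + (-8)| ≥ 8 − 4 = 4.
Hence |(-6z - 2)/(z - 6) + 5/4| < 38|z + 2|/(8·4) = (19/16)|z + 2|, which is < eps once |z + 2| < (16/19)eps.
Take delta = min(4, (16/19)eps). Then 0 < |z + 2| < delta forces both bounds, so |(-6z - 2)/(z - 6) + 5/4| < eps.

delta = min(4, (16/19)eps)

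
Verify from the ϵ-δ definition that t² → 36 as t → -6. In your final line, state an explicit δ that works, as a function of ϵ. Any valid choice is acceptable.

Let ϵ > 0 be given. We seek δ > 0 with 0 < |t + 6| < δ ⇒ |t² − 36| < ϵ.
Factor: t² − 36 = (t + 6)(t - 6), so |t² − 36| = |t + 6|·|t - 6|.
Restrict δ ≤ 1. Then |t + 6| < 1 gives |t| < 7, so by the triangle inequality |t - 6| ≤ 7 + 6 = 13.
Hence |t² − 36| ≤ 13|t + 6|, which is < ϵ once |t + 6| < ϵ/13.
Take δ = min(1, ϵ/13). If 0 < |t + 6| < δ then both bounds hold and |t² − 36| ≤ 13|t + 6| < 13·(ϵ/13) = ϵ.

δ = min(1, ϵ/13)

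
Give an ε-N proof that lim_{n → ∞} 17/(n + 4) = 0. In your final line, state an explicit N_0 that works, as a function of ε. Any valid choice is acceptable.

Let ε > 0. For n ≥ 1, |17/(n + 4) − 0| = 17/(n + 4) ≤ 17/n.
We need 17/n < ε, i.e. n > 17/ε.
Take N_0 = 17/ε. If n > N_0 then |17/(n + 4)| ≤ 17/n < ε.

N_0 = 17/ε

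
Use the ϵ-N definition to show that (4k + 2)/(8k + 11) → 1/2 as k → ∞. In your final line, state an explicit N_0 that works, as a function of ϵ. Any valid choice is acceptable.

N_0 = (7/16)/ϵ

Fix ϵ > 0. For k ≥ 1, |(4k + 2)/(8k + 11) − (1/2)| = |-28|/(8(8k + 11)) = 28/(8(8k + 11)).
Since 8k + 11 ≥ 8k for k ≥ 1, this is ≤ 28/(8·8k) = (7/16)/k.
So |(4k + 2)/(8k + 11) − (1/2)| < ϵ whenever k > (7/16)/ϵ.
Take N_0 = (7/16)/ϵ. If k > N_0 then |(4k + 2)/(8k + 11) − (1/2)| ≤ (7/16)/k < ϵ.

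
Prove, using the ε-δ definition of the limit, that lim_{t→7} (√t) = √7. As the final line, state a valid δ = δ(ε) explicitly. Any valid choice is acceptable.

δ = min(7, √7·ε)

Fix ε > 0. We want δ > 0 such that 0 < |t − 7| < δ implies |√t − √7| < ε.
Rationalise: √t − √7 = (t − 7)/(√t + √7), so |√t − √7| = |t − 7|/(√t + √7).
Restrict δ ≤ 7 so that |t − 7| < 7 forces t > 0, and then √t + √7 > √7.
Hence |√t − √7| < |t − 7|/√7, which is < ε once |t − 7| < √7·ε.
Take δ = min(7, √7·ε). If 0 < |t − 7| < δ then t > 0 and |√t − √7| < |t − 7|/√7 < ε.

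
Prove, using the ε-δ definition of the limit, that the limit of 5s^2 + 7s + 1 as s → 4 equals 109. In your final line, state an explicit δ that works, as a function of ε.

δ = min(1, ε/52)

Suppose ε > 0. We want δ > 0 such that 0 < |s − 4| < δ implies |(5s^2 + 7s + 1) − 109| < ε.
(5s^2 + 7s + 1) − 109 = 5s^2 + 7s - 108 = (s − 4)(5s + 27).
So |(5s^2 + 7s + 1) − 109| = |s − 4|·|5s + 27|.
Require δ ≤ 1. Then |s − 4| < 1 gives |s| < 5, and by the triangle inequality |5s + 27| ≤ 5·5 + 27 = 52.
Hence |(5s^2 + 7s + 1) − 109| ≤ 52|s − 4| < ε provided |s − 4| < ε/52.
Choosing δ = min(1, ε/52) ensures both conditions, hence |(5s^2 + 7s + 1) − 109| < ε.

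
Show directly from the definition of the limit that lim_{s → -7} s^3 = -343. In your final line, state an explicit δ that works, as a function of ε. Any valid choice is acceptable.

Suppose ε > 0. We seek δ > 0 with 0 < |s + 7| < δ ⇒ |s^3 + 343| < ε.
Factor: s^3 + 343 = (s + 7)(s^2 - 7s + 49), so |s^3 + 343| = |s + 7|·|s^2 - 7s + 49|.
Impose δ ≤ 1 so that |s| < 8; then |s^2 - 7s + 49| ≤ 169.
Hence |s^3 + 343| ≤ 169|s + 7|, which is < ε once |s + 7| < ε/169.
Take δ = min(1, ε/169). If 0 < |s + 7| < δ then both bounds hold and |s^3 + 343| ≤ 169|s + 7| < 169·(ε/169) = ε.

δ = min(1, ε/169)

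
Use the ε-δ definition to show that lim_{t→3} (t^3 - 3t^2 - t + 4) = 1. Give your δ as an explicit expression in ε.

δ = min(1, ε/17)

Let ε > 0 be given. We want δ > 0 such that 0 < |t − 3| < δ implies |(t^3 - 3t^2 - t + 4) − 1| < ε.
(t^3 - 3t^2 - t + 4) − 1 = t^3 - 3t^2 - t + 3 = (t − 3)(t^2 - 1).
So |(t^3 - 3t^2 - t + 4) − 1| = |t − 3|·|t^2 - 1|.
Assume first that |t − 3| < 1, so |t| < 4. Then |t^2 - 1| ≤ 4^2 + 1 = 17.
Hence |(t^3 - 3t^2 - t + 4) − 1| ≤ 17|t − 3| < ε provided |t − 3| < ε/17.
Take δ = min(1, ε/17). Then 0 < |t − 3| < δ gives both |t − 3| < 1 and |t − 3| < ε/17, so |(t^3 - 3t^2 - t + 4) − 1| < ε.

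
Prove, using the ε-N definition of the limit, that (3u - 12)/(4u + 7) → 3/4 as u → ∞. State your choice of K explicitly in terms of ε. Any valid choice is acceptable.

Let ε > 0. We seek K > 0 such that u > K implies |(3u - 12)/(4u + 7) − (3/4)| < ε.
(3u - 12)/(4u + 7) − (3/4) = (4(3u - 12) − 3(4u + 7)) / (4(4u + 7)) = -69/(4(4u + 7)).
For u > 0 we have 4u + 7 > 4u, so |(3u - 12)/(4u + 7) − (3/4)| = 69/(4(4u + 7)) < 69/(4·4u) = (69/16)/u.
Thus |(3u - 12)/(4u + 7) − (3/4)| < ε whenever u > (69/16)/ε.
Take K = (69/16)/ε. If u > K then |(3u - 12)/(4u + 7) − (3/4)| < (69/16)/u < ε.

K = (69/16)/ε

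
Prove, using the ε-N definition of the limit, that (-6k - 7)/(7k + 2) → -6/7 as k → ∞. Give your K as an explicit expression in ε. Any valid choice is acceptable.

K = (37/49)/ε

Fix ε > 0. For k ≥ 1, |(-6k - 7)/(7k + 2) + 6/7| = |-37|/(7(7k + 2)) = 37/(7(7k + 2)).
Since 7k + 2 ≥ 7k for k ≥ 1, this is ≤ 37/(7·7k) = (37/49)/k.
So |(-6k - 7)/(7k + 2) + 6/7| < ε whenever k > (37/49)/ε.
Take K = (37/49)/ε. If k > K then |(-6k - 7)/(7k + 2) + 6/7| ≤ (37/49)/k < ε.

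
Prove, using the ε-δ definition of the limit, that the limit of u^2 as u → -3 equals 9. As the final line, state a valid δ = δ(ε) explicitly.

δ = min(1, ε/7)

Let ε > 0 be given. We seek δ > 0 with 0 < |u + 3| < δ ⇒ |u^2 − 9| < ε.
Factor: u^2 − 9 = (u + 3)(u - 3), so |u^2 − 9| = |u + 3|·|u - 3|.
Impose δ ≤ 1 so that |u| < 4; then |u - 3| ≤ 7.
Hence |u^2 − 9| ≤ 7|u + 3|, which is < ε once |u + 3| < ε/7.
Take δ = min(1, ε/7). If 0 < |u + 3| < δ then both bounds hold and |u^2 − 9| ≤ 7|u + 3| < 7·(ε/7) = ε.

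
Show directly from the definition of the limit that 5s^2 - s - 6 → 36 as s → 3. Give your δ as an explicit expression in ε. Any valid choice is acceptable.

δ = min(2, ε/39)

Suppose ε > 0. We want δ > 0 such that 0 < |s − 3| < δ implies |(5s^2 - s - 6) − 36| < ε.
(5s^2 - s - 6) − 36 = 5s^2 - s - 42 = (s − 3)(5s + 14).
So |(5s^2 - s - 6) − 36| = |s − 3|·|5s + 14|.
Assume first that |s − 3| < 2, so |s| < 5. Then |5s + 14| ≤ 5·5 + 14 = 39.
Hence |(5s^2 - s - 6) − 36| ≤ 39|s − 3| < ε provided |s − 3| < ε/39.
Take δ = min(2, ε/39). Then 0 < |s − 3| < δ gives both |s − 3| < 2 and |s − 3| < ε/39, so |(5s^2 - s - 6) − 36| < ε.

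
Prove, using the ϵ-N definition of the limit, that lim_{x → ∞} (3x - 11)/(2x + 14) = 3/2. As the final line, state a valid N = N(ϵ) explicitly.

N = 16/ϵ

Fix ϵ > 0. We seek N > 0 such that x > N implies |(3x - 11)/(2x + 14) − (3/2)| < ϵ.
(3x - 11)/(2x + 14) − (3/2) = (2(3x - 11) − 3(2x + 14)) / (2(2x + 14)) = -64/(2(2x + 14)).
For x > 0 we have 2x + 14 > 2x, so |(3x - 11)/(2x + 14) − (3/2)| = 64/(2(2x + 14)) < 64/(2·2x) = 16/x.
Thus |(3x - 11)/(2x + 14) − (3/2)| < ϵ whenever x > 16/ϵ.
Take N = 16/ϵ. If x > N then |(3x - 11)/(2x + 14) − (3/2)| < 16/x < ϵ.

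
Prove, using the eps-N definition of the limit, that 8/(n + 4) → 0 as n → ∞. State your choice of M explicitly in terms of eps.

M = 8/eps

Fix eps > 0. For n ≥ 1, |8/(n + 4) − 0| = 8/(n + 4) ≤ 8/n.
We need 8/n < eps, i.e. n > 8/eps.
Take M = 8/eps. If n > M then |8/(n + 4)| ≤ 8/n < eps.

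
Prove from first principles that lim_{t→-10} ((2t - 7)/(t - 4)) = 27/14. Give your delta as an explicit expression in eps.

Let eps > 0 be given. We want delta > 0 with 0 < |t + 10| < delta ⇒ |(2t - 7)/(t - 4) − (27/14)| < eps.
Combining over a common denominator, (2t - 7)/(t - 4) − (27/14) = [(2t - 7)·(-14) − (-27)·(t - 4)] / [(-14)·(t - 4)] = -1(t + 10) / ((-14)(t - 4)).
So |(2t - 7)/(t - 4) − (27/14)| = |t + 10| / (14·|t − 4|).
Restrict delta ≤ 7. Then |t + 10| < 7 gives |t − 4| = |(t + 10) + (-14)| ≥ 14 − 7 = 7.
Hence |(2t - 7)/(t - 4) − (27/14)| < |t + 10|/(14·7) = (1/98)|t + 10|, which is < eps once |t + 10| < 98eps.
Take delta = min(7, 98eps). Then 0 < |t + 10| < delta forces both bounds, so |(2t - 7)/(t - 4) − (27/14)| < eps.

delta = min(7, 98eps)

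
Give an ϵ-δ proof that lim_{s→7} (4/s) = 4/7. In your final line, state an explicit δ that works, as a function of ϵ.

Fix ϵ > 0. We seek δ > 0 such that 0 < |s − 7| < δ implies |4/s − (4/7)| < ϵ.
|4/s − (4/7)| = 4·|7 − s|/(7·|s|) = 4|s − 7|/(7|s|).
Require δ ≤ 7/2 so that |s| > 7 − 7/2 = 7/2, hence 7|s| > 49/2.
Then |4/s − (4/7)| < 4|s − 7|/(49/2), which is < ϵ when |s − 7| < (49/8)ϵ.
Take δ = min(7/2, (49/8)ϵ). Then 0 < |s − 7| < δ gives both |s − 7| < 7/2 and |s − 7| < (49/8)ϵ, so |4/s − (4/7)| < ϵ.

δ = min(7/2, (49/8)ϵ)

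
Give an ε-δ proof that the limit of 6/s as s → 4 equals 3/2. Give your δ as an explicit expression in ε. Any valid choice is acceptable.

δ = min(2, (4/3)ε)

Let ε > 0. We seek δ > 0 such that 0 < |s − 4| < δ implies |6/s − (3/2)| < ε.
|6/s − (3/2)| = 6·|4 − s|/(4·|s|) = 6|s − 4|/(4|s|).
Require δ ≤ 2 so that |s| > 4 − 2 = 2, hence 4|s| > 8.
Then |6/s − (3/2)| < 6|s − 4|/8, which is < ε when |s − 4| < (4/3)ε.
Take δ = min(2, (4/3)ε). Then 0 < |s − 4| < δ gives both |s − 4| < 2 and |s − 4| < (4/3)ε, so |6/s − (3/2)| < ε.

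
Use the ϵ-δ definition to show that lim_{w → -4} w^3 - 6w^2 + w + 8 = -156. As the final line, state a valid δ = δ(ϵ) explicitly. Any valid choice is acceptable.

δ = min(2, ϵ/137)

Suppose ϵ > 0. We want δ > 0 such that 0 < |w + 4| < δ implies |(w^3 - 6w^2 + w + 8) + 156| < ϵ.
(w^3 - 6w^2 + w + 8) + 156 = w^3 - 6w^2 + w + 164 = (w + 4)(w^2 - 10w + 41).
So |(w^3 - 6w^2 + w + 8) + 156| = |w + 4|·|w^2 - 10w + 41|.
Assume first that |w + 4| < 2, so |w| < 6. Then |w^2 - 10w + 41| ≤ 6^2 + 10·6 + 41 = 137.
Hence |(w^3 - 6w^2 + w + 8) + 156| ≤ 137|w + 4| < ϵ provided |w + 4| < ϵ/137.
Take δ = min(2, ϵ/137). Then 0 < |w + 4| < δ gives both |w + 4| < 2 and |w + 4| < ϵ/137, so |(w^3 - 6w^2 + w + 8) + 156| < ϵ.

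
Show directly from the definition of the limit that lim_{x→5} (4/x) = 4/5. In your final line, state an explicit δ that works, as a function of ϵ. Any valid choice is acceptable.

δ = min(5/2, (25/8)ϵ)

Fix ϵ > 0. We seek δ > 0 such that 0 < |x − 5| < δ implies |4/x − (4/5)| < ϵ.
|4/x − (4/5)| = 4·|5 − x|/(5·|x|) = 4|x − 5|/(5|x|).
Restrict δ ≤ 5/2. Then |x − 5| < 5/2 gives |x| > 5/2, so 5|x| > 25/2.
Then |4/x − (4/5)| < 4|x − 5|/(25/2), which is < ϵ when |x − 5| < (25/8)ϵ.
Take δ = min(5/2, (25/8)ϵ). Then 0 < |x − 5| < δ gives both |x − 5| < 5/2 and |x − 5| < (25/8)ϵ, so |4/x − (4/5)| < ϵ.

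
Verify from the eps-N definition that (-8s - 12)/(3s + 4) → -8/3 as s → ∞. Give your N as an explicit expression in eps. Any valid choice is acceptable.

Let eps > 0. We seek N > 0 such that s > N implies |(-8s - 12)/(3s + 4) + 8/3| < eps.
(-8s - 12)/(3s + 4) + 8/3 = (3(-8s - 12) − (-8)(3s + 4)) / (3(3s + 4)) = -4/(3(3s + 4)).
For s > 0 we have 3s + 4 > 3s, so |(-8s - 12)/(3s + 4) + 8/3| = 4/(3(3s + 4)) < 4/(3·3s) = (4/9)/s.
Thus |(-8s - 12)/(3s + 4) + 8/3| < eps whenever s > (4/9)/eps.
Take N = (4/9)/eps. If s > N then |(-8s - 12)/(3s + 4) + 8/3| < (4/9)/s < eps.

N = (4/9)/eps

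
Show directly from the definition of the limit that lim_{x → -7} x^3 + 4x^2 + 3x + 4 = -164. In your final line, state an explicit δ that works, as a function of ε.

δ = min(1, ε/112)

Let ε > 0 be given. We want δ > 0 such that 0 < |x + 7| < δ implies |(x^3 + 4x^2 + 3x + 4) + 164| < ε.
(x^3 + 4x^2 + 3x + 4) + 164 = x^3 + 4x^2 + 3x + 168 = (x + 7)(x^2 - 3x + 24).
So |(x^3 + 4x^2 + 3x + 4) + 164| = |x + 7|·|x^2 - 3x + 24|.
Require δ ≤ 1. Then |x + 7| < 1 gives |x| < 8, and by the triangle inequality |x^2 - 3x + 24| ≤ 8^2 + 3·8 + 24 = 112.
Hence |(x^3 + 4x^2 + 3x + 4) + 164| ≤ 112|x + 7| < ε provided |x + 7| < ε/112.
Choosing δ = min(1, ε/112) ensures both conditions, hence |(x^3 + 4x^2 + 3x + 4) + 164| < ε.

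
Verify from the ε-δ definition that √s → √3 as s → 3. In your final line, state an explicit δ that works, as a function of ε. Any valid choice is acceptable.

δ = min(3, √3·ε)

Suppose ε > 0. We want δ > 0 such that 0 < |s − 3| < δ implies |√s − √3| < ε.
Multiplying by the conjugate, |√s − √3| = |s − 3|/(√s + √3).
Restrict δ ≤ 3 so that |s − 3| < 3 forces s > 0, and then √s + √3 > √3.
Hence |√s − √3| < |s − 3|/√3, which is < ε once |s − 3| < √3·ε.
Take δ = min(3, √3·ε). If 0 < |s − 3| < δ then s > 0 and |√s − √3| < |s − 3|/√3 < ε.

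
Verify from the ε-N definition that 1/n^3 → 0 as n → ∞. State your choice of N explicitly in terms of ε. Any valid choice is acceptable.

N = (1/ε)^{1/3}

Fix ε > 0. For n ≥ 1, |1/n^3 − 0| = 1/n^3.
1/n^3 < ε ⇔ n^3 > 1/ε ⇔ n > (1/ε)^{1/3}.
Take N = (1/ε)^{1/3}. Then n > N implies 1/n^3 < ε.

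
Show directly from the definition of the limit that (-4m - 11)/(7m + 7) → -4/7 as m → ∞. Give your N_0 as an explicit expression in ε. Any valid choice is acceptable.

N_0 = 1/ε

Let ε > 0 be given. For m ≥ 1, |(-4m - 11)/(7m + 7) + 4/7| = |-49|/(7(7m + 7)) = 49/(7(7m + 7)).
Since 7m + 7 ≥ 7m for m ≥ 1, this is ≤ 49/(7·7m) = 1/m.
So |(-4m - 11)/(7m + 7) + 4/7| < ε whenever m > 1/ε.
Take N_0 = 1/ε. If m > N_0 then |(-4m - 11)/(7m + 7) + 4/7| ≤ 1/m < ε.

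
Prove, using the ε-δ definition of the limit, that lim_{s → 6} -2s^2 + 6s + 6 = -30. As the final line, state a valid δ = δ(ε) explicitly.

δ = min(1, ε/20)

Fix ε > 0. We want δ > 0 such that 0 < |s − 6| < δ implies |(-2s^2 + 6s + 6) + 30| < ε.
(-2s^2 + 6s + 6) + 30 = -2s^2 + 6s + 36 = (s − 6)(-2s - 6).
So |(-2s^2 + 6s + 6) + 30| = |s − 6|·|-2s - 6|.
Require δ ≤ 1. Then |s − 6| < 1 gives |s| < 7, and by the triangle inequality |-2s - 6| ≤ 2·7 + 6 = 20.
Hence |(-2s^2 + 6s + 6) + 30| ≤ 20|s − 6| < ε provided |s − 6| < ε/20.
Choosing δ = min(1, ε/20) ensures both conditions, hence |(-2s^2 + 6s + 6) + 30| < ε.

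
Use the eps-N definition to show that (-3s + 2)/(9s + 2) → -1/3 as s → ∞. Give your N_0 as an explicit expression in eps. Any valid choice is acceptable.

N_0 = (8/27)/eps

Let eps > 0. We seek N_0 > 0 such that s > N_0 implies |(-3s + 2)/(9s + 2) + 1/3| < eps.
(-3s + 2)/(9s + 2) + 1/3 = (9(-3s + 2) − (-3)(9s + 2)) / (9(9s + 2)) = 24/(9(9s + 2)).
For s > 0 we have 9s + 2 > 9s, so |(-3s + 2)/(9s + 2) + 1/3| = 24/(9(9s + 2)) < 24/(9·9s) = (8/27)/s.
Thus |(-3s + 2)/(9s + 2) + 1/3| < eps whenever s > (8/27)/eps.
Take N_0 = (8/27)/eps. If s > N_0 then |(-3s + 2)/(9s + 2) + 1/3| < (8/27)/s < eps.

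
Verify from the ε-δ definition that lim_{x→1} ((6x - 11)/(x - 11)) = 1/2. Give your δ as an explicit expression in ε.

δ = min(5, (10/11)ε)

Suppose ε > 0. We want δ > 0 with 0 < |x − 1| < δ ⇒ |(6x - 11)/(x - 11) − (1/2)| < ε.
Combining over a common denominator, (6x - 11)/(x - 11) − (1/2) = [(6x - 11)·(-10) − (-5)·(x - 11)] / [(-10)·(x - 11)] = -55(x − 1) / ((-10)(x - 11)).
So |(6x - 11)/(x - 11) − (1/2)| = 55|x − 1| / (10·|x − 11|).
Require δ ≤ 5, so |x − 11| ≥ |-10| − |x − 1| > 10 − 5 = 5.
Hence |(6x - 11)/(x - 11) − (1/2)| < 55|x − 1|/(10·5) = (11/10)|x − 1|, which is < ε once |x − 1| < (10/11)ε.
Take δ = min(5, (10/11)ε). Then 0 < |x − 1| < δ forces both bounds, so |(6x - 11)/(x - 11) − (1/2)| < ε.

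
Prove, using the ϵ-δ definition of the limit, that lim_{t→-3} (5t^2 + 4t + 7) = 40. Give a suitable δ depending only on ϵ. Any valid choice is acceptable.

Let ϵ > 0 be given. We want δ > 0 such that 0 < |t + 3| < δ implies |(5t^2 + 4t + 7) − 40| < ϵ.
(5t^2 + 4t + 7) − 40 = 5t^2 + 4t - 33 = (t + 3)(5t - 11).
So |(5t^2 + 4t + 7) − 40| = |t + 3|·|5t - 11|.
Assume first that |t + 3| < 2, so |t| < 5. Then |5t - 11| ≤ 5·5 + 11 = 36.
Hence |(5t^2 + 4t + 7) − 40| ≤ 36|t + 3| < ϵ provided |t + 3| < ϵ/36.
Take δ = min(2, ϵ/36). Then 0 < |t + 3| < δ gives both |t + 3| < 2 and |t + 3| < ϵ/36, so |(5t^2 + 4t + 7) − 40| < ϵ.

δ = min(2, ϵ/36)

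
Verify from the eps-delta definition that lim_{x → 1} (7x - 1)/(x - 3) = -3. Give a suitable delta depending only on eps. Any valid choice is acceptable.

delta = min(1, (1/10)eps)

Let eps > 0. We want delta > 0 with 0 < |x − 1| < delta ⇒ |(7x - 1)/(x - 3) + 3| < eps.
Combining over a common denominator, (7x - 1)/(x - 3) + 3 = [(7x - 1)·(-2) − 6·(x - 3)] / [(-2)·(x - 3)] = -20(x − 1) / ((-2)(x - 3)).
So |(7x - 1)/(x - 3) + 3| = 20|x − 1| / (2·|x − 3|).
Restrict delta ≤ 1. Then |x − 1| < 1 gives |x − 3| = |(x − 1) + (-2)| ≥ 2 − 1 = 1.
Hence |(7x - 1)/(x - 3) + 3| < 20|x − 1|/(2·1) = 10|x − 1|, which is < eps once |x − 1| < (1/10)eps.
Take delta = min(1, (1/10)eps). Then 0 < |x − 1| < delta forces both bounds, so |(7x - 1)/(x - 3) + 3| < eps.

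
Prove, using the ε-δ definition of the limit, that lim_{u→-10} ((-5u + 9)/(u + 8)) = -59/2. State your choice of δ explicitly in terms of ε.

Fix ε > 0. We want δ > 0 with 0 < |u + 10| < δ ⇒ |(-5u + 9)/(u + 8) + 59/2| < ε.
Combining over a common denominator, (-5u + 9)/(u + 8) + 59/2 = [(-5u + 9)·(-2) − 59·(u + 8)] / [(-2)·(u + 8)] = -49(u + 10) / ((-2)(u + 8)).
So |(-5u + 9)/(u + 8) + 59/2| = 49|u + 10| / (2·|u + 8|).
Restrict δ ≤ 1. Then |u + 10| < 1 gives |u + 8| = |(u + 10) + (-2)| ≥ 2 − 1 = 1.
Hence |(-5u + 9)/(u + 8) + 59/2| < 49|u + 10|/(2·1) = (49/2)|u + 10|, which is < ε once |u + 10| < (2/49)ε.
Take δ = min(1, (2/49)ε). Then 0 < |u + 10| < δ forces both bounds, so |(-5u + 9)/(u + 8) + 59/2| < ε.

δ = min(1, (2/49)ε)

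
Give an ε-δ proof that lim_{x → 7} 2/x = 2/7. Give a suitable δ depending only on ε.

δ = min(7/2, (49/4)ε)

Let ε > 0 be given. We seek δ > 0 such that 0 < |x − 7| < δ implies |2/x − (2/7)| < ε.
|2/x − (2/7)| = 2·|7 − x|/(7·|x|) = 2|x − 7|/(7|x|).
Restrict δ ≤ 7/2. Then |x − 7| < 7/2 gives |x| > 7/2, so 7|x| > 49/2.
Then |2/x − (2/7)| < 2|x − 7|/(49/2), which is < ε when |x − 7| < (49/4)ε.
Take δ = min(7/2, (49/4)ε). Then 0 < |x − 7| < δ gives both |x − 7| < 7/2 and |x − 7| < (49/4)ε, so |2/x − (2/7)| < ε.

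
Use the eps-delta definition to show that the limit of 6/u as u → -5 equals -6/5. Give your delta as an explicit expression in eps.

Fix eps > 0. We seek delta > 0 such that 0 < |u + 5| < delta implies |6/u + 6/5| < eps.
|6/u + 6/5| = 6·|-5 − u|/(5·|u|) = 6|u + 5|/(5|u|).
Require delta ≤ 5/2 so that |u| > 5 − 5/2 = 5/2, hence 5|u| > 25/2.
Then |6/u + 6/5| < 6|u + 5|/(25/2), which is < eps when |u + 5| < (25/12)eps.
Take delta = min(5/2, (25/12)eps). Then 0 < |u + 5| < delta gives both |u + 5| < 5/2 and |u + 5| < (25/12)eps, so |6/u + 6/5| < eps.

delta = min(5/2, (25/12)eps)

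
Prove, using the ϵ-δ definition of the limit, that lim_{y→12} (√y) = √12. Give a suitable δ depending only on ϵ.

Let ϵ > 0. We want δ > 0 such that 0 < |y − 12| < δ implies |√y − √12| < ϵ.
Rationalise: √y − √12 = (y − 12)/(√y + √12), so |√y − √12| = |y − 12|/(√y + √12).
Restrict δ ≤ 12 so that |y − 12| < 12 forces y > 0, and then √y + √12 > √12.
Hence |√y − √12| < |y − 12|/√12, which is < ϵ once |y − 12| < √12·ϵ.
Take δ = min(12, √12·ϵ). If 0 < |y − 12| < δ then y > 0 and |√y − √12| < |y − 12|/√12 < ϵ.

δ = min(12, √12·ϵ)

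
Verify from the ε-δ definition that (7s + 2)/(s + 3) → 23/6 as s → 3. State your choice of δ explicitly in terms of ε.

Let ε > 0 be given. We want δ > 0 with 0 < |s − 3| < δ ⇒ |(7s + 2)/(s + 3) − (23/6)| < ε.
Combining over a common denominator, (7s + 2)/(s + 3) − (23/6) = [(7s + 2)·6 − 23·(s + 3)] / [6·(s + 3)] = 19(s − 3) / (6(s + 3)).
So |(7s + 2)/(s + 3) − (23/6)| = 19|s − 3| / (6·|s + 3|).
Require δ ≤ 3, so |s + 3| ≥ |6| − |s − 3| > 6 − 3 = 3.
Hence |(7s + 2)/(s + 3) − (23/6)| < 19|s − 3|/(6·3) = (19/18)|s − 3|, which is < ε once |s − 3| < (18/19)ε.
Take δ = min(3, (18/19)ε). Then 0 < |s − 3| < δ forces both bounds, so |(7s + 2)/(s + 3) − (23/6)| < ε.

δ = min(3, (18/19)ε)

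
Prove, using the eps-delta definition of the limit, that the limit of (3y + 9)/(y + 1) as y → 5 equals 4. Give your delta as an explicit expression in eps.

delta = min(3, 3eps)

Fix eps > 0. We want delta > 0 with 0 < |y − 5| < delta ⇒ |(3y + 9)/(y + 1) − 4| < eps.
Combining over a common denominator, (3y + 9)/(y + 1) − 4 = [(3y + 9)·6 − 24·(y + 1)] / [6·(y + 1)] = -6(y − 5) / (6(y + 1)).
So |(3y + 9)/(y + 1) − 4| = 6|y − 5| / (6·|y + 1|).
Require delta ≤ 3, so |y + 1| ≥ |6| − |y − 5| > 6 − 3 = 3.
Hence |(3y + 9)/(y + 1) − 4| < 6|y − 5|/(6·3) = (1/3)|y − 5|, which is < eps once |y − 5| < 3eps.
Take delta = min(3, 3eps). Then 0 < |y − 5| < delta forces both bounds, so |(3y + 9)/(y + 1) − 4| < eps.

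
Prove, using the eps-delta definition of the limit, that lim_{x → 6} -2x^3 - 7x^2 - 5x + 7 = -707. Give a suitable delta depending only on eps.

Let eps > 0. We want delta > 0 such that 0 < |x − 6| < delta implies |(-2x^3 - 7x^2 - 5x + 7) + 707| < eps.
(-2x^3 - 7x^2 - 5x + 7) + 707 = -2x^3 - 7x^2 - 5x + 714 = (x − 6)(-2x^2 - 19x - 119).
So |(-2x^3 - 7x^2 - 5x + 7) + 707| = |x − 6|·|-2x^2 - 19x - 119|.
Require delta ≤ 1. Then |x − 6| < 1 gives |x| < 7, and by the triangle inequality |-2x^2 - 19x - 119| ≤ 2·7^2 + 19·7 + 119 = 350.
Hence |(-2x^3 - 7x^2 - 5x + 7) + 707| ≤ 350|x − 6| < eps provided |x − 6| < eps/350.
Take delta = min(1, eps/350). Then 0 < |x − 6| < delta gives both |x − 6| < 1 and |x − 6| < eps/350, so |(-2x^3 - 7x^2 - 5x + 7) + 707| < eps.

delta = min(1, eps/350)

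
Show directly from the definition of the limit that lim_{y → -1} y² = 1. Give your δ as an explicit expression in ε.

Let ε > 0. We seek δ > 0 with 0 < |y + 1| < δ ⇒ |y² − 1| < ε.
Factor: y² − 1 = (y + 1)(y - 1), so |y² − 1| = |y + 1|·|y - 1|.
Restrict δ ≤ 2. Then |y + 1| < 2 gives |y| < 3, so by the triangle inequality |y - 1| ≤ 3 + 1 = 4.
Hence |y² − 1| ≤ 4|y + 1|, which is < ε once |y + 1| < ε/4.
Take δ = min(2, ε/4). If 0 < |y + 1| < δ then both bounds hold and |y² − 1| ≤ 4|y + 1| < 4·(ε/4) = ε.

δ = min(2, ε/4)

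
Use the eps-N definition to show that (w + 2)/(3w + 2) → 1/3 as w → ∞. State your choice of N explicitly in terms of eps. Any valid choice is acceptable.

N = (4/9)/eps

Suppose eps > 0. We seek N > 0 such that w > N implies |(w + 2)/(3w + 2) − (1/3)| < eps.
(w + 2)/(3w + 2) − (1/3) = (3(w + 2) − (3w + 2)) / (3(3w + 2)) = 4/(3(3w + 2)).
For w > 0 we have 3w + 2 > 3w, so |(w + 2)/(3w + 2) − (1/3)| = 4/(3(3w + 2)) < 4/(3·3w) = (4/9)/w.
Thus |(w + 2)/(3w + 2) − (1/3)| < eps whenever w > (4/9)/eps.
Take N = (4/9)/eps. If w > N then |(w + 2)/(3w + 2) − (1/3)| < (4/9)/w < eps.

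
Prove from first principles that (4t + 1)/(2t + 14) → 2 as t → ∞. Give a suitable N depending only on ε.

N = (27/2)/ε

Let ε > 0. We seek N > 0 such that t > N implies |(4t + 1)/(2t + 14) − 2| < ε.
(4t + 1)/(2t + 14) − 2 = (2(4t + 1) − 4(2t + 14)) / (2(2t + 14)) = -54/(2(2t + 14)).
For t > 0 we have 2t + 14 > 2t, so |(4t + 1)/(2t + 14) − 2| = 54/(2(2t + 14)) < 54/(2·2t) = (27/2)/t.
Thus |(4t + 1)/(2t + 14) − 2| < ε whenever t > (27/2)/ε.
Take N = (27/2)/ε. If t > N then |(4t + 1)/(2t + 14) − 2| < (27/2)/t < ε.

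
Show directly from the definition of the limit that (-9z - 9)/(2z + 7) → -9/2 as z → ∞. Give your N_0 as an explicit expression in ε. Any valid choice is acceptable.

Fix ε > 0. We seek N_0 > 0 such that z > N_0 implies |(-9z - 9)/(2z + 7) + 9/2| < ε.
(-9z - 9)/(2z + 7) + 9/2 = (2(-9z - 9) − (-9)(2z + 7)) / (2(2z + 7)) = 45/(2(2z + 7)).
For z > 0 we have 2z + 7 > 2z, so |(-9z - 9)/(2z + 7) + 9/2| = 45/(2(2z + 7)) < 45/(2·2z) = (45/4)/z.
Thus |(-9z - 9)/(2z + 7) + 9/2| < ε whenever z > (45/4)/ε.
Take N_0 = (45/4)/ε. If z > N_0 then |(-9z - 9)/(2z + 7) + 9/2| < (45/4)/z < ε.

N_0 = (45/4)/ε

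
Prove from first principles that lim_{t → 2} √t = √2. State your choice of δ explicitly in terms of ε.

Let ε > 0 be given. We want δ > 0 such that 0 < |t − 2| < δ implies |√t − √2| < ε.
Rationalise: √t − √2 = (t − 2)/(√t + √2), so |√t − √2| = |t − 2|/(√t + √2).
Restrict δ ≤ 2 so that |t − 2| < 2 forces t > 0, and then √t + √2 > √2.
Hence |√t − √2| < |t − 2|/√2, which is < ε once |t − 2| < √2·ε.
Take δ = min(2, √2·ε). If 0 < |t − 2| < δ then t > 0 and |√t − √2| < |t − 2|/√2 < ε.

δ = min(2, √2·ε)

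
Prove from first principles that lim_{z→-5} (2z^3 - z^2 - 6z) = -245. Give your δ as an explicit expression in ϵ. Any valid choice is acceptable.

Let ϵ > 0 be given. We want δ > 0 such that 0 < |z + 5| < δ implies |(2z^3 - z^2 - 6z) + 245| < ϵ.
(2z^3 - z^2 - 6z) + 245 = 2z^3 - z^2 - 6z + 245 = (z + 5)(2z^2 - 11z + 49).
So |(2z^3 - z^2 - 6z) + 245| = |z + 5|·|2z^2 - 11z + 49|.
Require δ ≤ 2. Then |z + 5| < 2 gives |z| < 7, and by the triangle inequality |2z^2 - 11z + 49| ≤ 2·7^2 + 11·7 + 49 = 224.
Hence |(2z^3 - z^2 - 6z) + 245| ≤ 224|z + 5| < ϵ provided |z + 5| < ϵ/224.
Take δ = min(2, ϵ/224). Then 0 < |z + 5| < δ gives both |z + 5| < 2 and |z + 5| < ϵ/224, so |(2z^3 - z^2 - 6z) + 245| < ϵ.

δ = min(2, ϵ/224)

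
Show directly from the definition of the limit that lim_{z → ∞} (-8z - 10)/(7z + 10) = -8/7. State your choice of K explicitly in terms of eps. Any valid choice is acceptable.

K = (10/49)/eps

Let eps > 0. We seek K > 0 such that z > K implies |(-8z - 10)/(7z + 10) + 8/7| < eps.
(-8z - 10)/(7z + 10) + 8/7 = (7(-8z - 10) − (-8)(7z + 10)) / (7(7z + 10)) = 10/(7(7z + 10)).
For z > 0 we have 7z + 10 > 7z, so |(-8z - 10)/(7z + 10) + 8/7| = 10/(7(7z + 10)) < 10/(7·7z) = (10/49)/z.
Thus |(-8z - 10)/(7z + 10) + 8/7| < eps whenever z > (10/49)/eps.
Take K = (10/49)/eps. If z > K then |(-8z - 10)/(7z + 10) + 8/7| < (10/49)/z < eps.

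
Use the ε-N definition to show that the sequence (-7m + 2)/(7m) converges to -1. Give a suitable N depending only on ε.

Let ε > 0 be given. For m ≥ 1, |(-7m + 2)/(7m) + 1| = |14|/(7(7m)) = 14/(7(7m)).
Since 7m ≥ 7m for m ≥ 1, this is ≤ 14/(7·7m) = (2/7)/m.
So |(-7m + 2)/(7m) + 1| < ε whenever m > (2/7)/ε.
Take N = (2/7)/ε. If m > N then |(-7m + 2)/(7m) + 1| ≤ (2/7)/m < ε.

N = (2/7)/ε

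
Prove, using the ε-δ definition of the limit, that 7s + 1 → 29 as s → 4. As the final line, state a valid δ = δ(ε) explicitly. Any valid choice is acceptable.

δ = ε/7

Let ε > 0 be given. We need δ > 0 so that 0 < |s − 4| < δ implies |(7s + 1) − 29| < ε.
|(7s + 1) − 29| = |7s - 28| = 7|s − 4|.
So 7|s − 4| < ε exactly when |s − 4| < ε/7.
Take δ = ε/7. If 0 < |s − 4| < δ then |(7s + 1) − 29| = 7|s − 4| < 7·(ε/7) = ε.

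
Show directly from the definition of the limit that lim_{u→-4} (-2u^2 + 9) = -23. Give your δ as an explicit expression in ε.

Fix ε > 0. We want δ > 0 such that 0 < |u + 4| < δ implies |(-2u^2 + 9) + 23| < ε.
(-2u^2 + 9) + 23 = -2u^2 + 32 = (u + 4)(-2u + 8).
So |(-2u^2 + 9) + 23| = |u + 4|·|-2u + 8|.
Require δ ≤ 1. Then |u + 4| < 1 gives |u| < 5, and by the triangle inequality |-2u + 8| ≤ 2·5 + 8 = 18.
Hence |(-2u^2 + 9) + 23| ≤ 18|u + 4| < ε provided |u + 4| < ε/18.
Choosing δ = min(1, ε/18) ensures both conditions, hence |(-2u^2 + 9) + 23| < ε.

δ = min(1, ε/18)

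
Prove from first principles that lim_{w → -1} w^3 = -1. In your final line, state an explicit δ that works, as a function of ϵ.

δ = min(1, ϵ/7)

Suppose ϵ > 0. We seek δ > 0 with 0 < |w + 1| < δ ⇒ |w^3 + 1| < ϵ.
Factor: w^3 + 1 = (w + 1)(w^2 - w + 1), so |w^3 + 1| = |w + 1|·|w^2 - w + 1|.
Impose δ ≤ 1 so that |w| < 2; then |w^2 - w + 1| ≤ 7.
Hence |w^3 + 1| ≤ 7|w + 1|, which is < ϵ once |w + 1| < ϵ/7.
Take δ = min(1, ϵ/7). If 0 < |w + 1| < δ then both bounds hold and |w^3 + 1| ≤ 7|w + 1| < 7·(ϵ/7) = ϵ.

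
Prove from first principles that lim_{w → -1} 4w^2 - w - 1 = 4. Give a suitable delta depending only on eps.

Suppose eps > 0. We want delta > 0 such that 0 < |w + 1| < delta implies |(4w^2 - w - 1) − 4| < eps.
(4w^2 - w - 1) − 4 = 4w^2 - w - 5 = (w + 1)(4w - 5).
So |(4w^2 - w - 1) − 4| = |w + 1|·|4w - 5|.
Assume first that |w + 1| < 2, so |w| < 3. Then |4w - 5| ≤ 4·3 + 5 = 17.
Hence |(4w^2 - w - 1) − 4| ≤ 17|w + 1| < eps provided |w + 1| < eps/17.
Take delta = min(2, eps/17). Then 0 < |w + 1| < delta gives both |w + 1| < 2 and |w + 1| < eps/17, so |(4w^2 - w - 1) − 4| < eps.

delta = min(2, eps/17)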